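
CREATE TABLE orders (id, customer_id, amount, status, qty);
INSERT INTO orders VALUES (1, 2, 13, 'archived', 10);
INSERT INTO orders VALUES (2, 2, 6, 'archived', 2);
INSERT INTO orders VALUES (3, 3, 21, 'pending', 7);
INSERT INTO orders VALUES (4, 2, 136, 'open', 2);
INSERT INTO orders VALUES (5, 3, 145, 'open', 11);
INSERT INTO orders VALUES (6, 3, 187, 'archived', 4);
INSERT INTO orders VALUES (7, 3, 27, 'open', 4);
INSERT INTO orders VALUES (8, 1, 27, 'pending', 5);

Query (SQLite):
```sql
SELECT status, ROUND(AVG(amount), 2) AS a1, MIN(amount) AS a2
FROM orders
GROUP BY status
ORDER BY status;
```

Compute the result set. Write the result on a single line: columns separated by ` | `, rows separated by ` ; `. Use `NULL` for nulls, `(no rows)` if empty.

archived | 68.67 | 6 ; open | 102.67 | 27 ; pending | 24 | 21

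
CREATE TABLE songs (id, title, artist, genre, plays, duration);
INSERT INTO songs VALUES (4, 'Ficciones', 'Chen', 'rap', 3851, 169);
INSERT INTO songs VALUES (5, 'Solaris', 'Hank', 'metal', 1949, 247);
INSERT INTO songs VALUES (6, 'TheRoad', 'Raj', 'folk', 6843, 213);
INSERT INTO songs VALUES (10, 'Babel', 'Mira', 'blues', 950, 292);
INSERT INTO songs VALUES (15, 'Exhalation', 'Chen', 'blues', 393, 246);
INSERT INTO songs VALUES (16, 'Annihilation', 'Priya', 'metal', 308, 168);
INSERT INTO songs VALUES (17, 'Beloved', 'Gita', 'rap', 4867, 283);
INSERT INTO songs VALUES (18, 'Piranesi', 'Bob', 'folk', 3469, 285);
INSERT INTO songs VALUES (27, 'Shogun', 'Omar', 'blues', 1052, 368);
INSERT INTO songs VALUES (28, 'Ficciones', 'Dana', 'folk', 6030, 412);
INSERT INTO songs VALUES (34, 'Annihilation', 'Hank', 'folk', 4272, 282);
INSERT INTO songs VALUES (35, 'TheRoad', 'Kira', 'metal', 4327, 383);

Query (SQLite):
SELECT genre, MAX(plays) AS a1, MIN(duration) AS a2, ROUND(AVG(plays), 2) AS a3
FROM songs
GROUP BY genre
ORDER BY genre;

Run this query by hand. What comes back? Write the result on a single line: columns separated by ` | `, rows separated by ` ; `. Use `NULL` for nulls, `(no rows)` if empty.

blues | 1052 | 246 | 798.33 ; folk | 6843 | 213 | 5153.5 ; metal | 4327 | 168 | 2194.67 ; rap | 4867 | 169 | 4359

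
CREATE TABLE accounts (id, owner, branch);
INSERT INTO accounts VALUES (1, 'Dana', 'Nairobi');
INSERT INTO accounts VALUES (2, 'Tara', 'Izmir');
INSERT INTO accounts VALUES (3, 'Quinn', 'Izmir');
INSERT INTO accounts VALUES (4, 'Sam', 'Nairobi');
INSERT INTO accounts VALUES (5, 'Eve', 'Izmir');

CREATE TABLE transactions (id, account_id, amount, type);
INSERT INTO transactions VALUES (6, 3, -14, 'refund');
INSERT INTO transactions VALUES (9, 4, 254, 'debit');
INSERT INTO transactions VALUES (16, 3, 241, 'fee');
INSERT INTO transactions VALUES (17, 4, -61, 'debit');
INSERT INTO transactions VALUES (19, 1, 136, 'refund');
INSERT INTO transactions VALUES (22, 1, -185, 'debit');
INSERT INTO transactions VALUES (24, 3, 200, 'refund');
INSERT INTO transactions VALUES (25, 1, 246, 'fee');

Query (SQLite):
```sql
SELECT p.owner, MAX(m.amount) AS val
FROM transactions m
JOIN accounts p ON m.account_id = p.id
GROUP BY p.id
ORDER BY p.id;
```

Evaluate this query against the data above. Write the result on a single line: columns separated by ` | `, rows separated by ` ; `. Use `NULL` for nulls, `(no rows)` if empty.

Dana | 246 ; Quinn | 241 ; Sam | 254

Join each transactions row to its accounts via account_id.
Group joined rows by accounts.id; compute MAX(m.amount) per group.
  1: ids {19, 22, 25} → MAX(m.amount)=246
  3: ids {6, 16, 24} → MAX(m.amount)=241
  4: ids {9, 17} → MAX(m.amount)=254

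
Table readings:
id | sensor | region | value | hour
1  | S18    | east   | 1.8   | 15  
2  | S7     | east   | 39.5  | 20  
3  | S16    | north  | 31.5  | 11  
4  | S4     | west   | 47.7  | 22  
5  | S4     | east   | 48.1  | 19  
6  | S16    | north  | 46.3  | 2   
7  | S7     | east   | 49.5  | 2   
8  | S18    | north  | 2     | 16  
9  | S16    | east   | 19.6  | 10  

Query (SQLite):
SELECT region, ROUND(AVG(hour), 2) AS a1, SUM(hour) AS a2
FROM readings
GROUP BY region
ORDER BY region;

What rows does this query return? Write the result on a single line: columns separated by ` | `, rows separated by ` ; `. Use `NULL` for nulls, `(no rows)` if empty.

Group readings by region.
Per group compute: ROUND(AVG(hour), 2), SUM(hour).
  east: ids {1, 2, 5, 7, 9} → ROUND(AVG(hour), 2)=13.2, SUM(hour)=66
  north: ids {3, 6, 8} → ROUND(AVG(hour), 2)=9.67, SUM(hour)=29
  west: ids {4} → ROUND(AVG(hour), 2)=22, SUM(hour)=22

east | 13.2 | 66 ; north | 9.67 | 29 ; west | 22 | 22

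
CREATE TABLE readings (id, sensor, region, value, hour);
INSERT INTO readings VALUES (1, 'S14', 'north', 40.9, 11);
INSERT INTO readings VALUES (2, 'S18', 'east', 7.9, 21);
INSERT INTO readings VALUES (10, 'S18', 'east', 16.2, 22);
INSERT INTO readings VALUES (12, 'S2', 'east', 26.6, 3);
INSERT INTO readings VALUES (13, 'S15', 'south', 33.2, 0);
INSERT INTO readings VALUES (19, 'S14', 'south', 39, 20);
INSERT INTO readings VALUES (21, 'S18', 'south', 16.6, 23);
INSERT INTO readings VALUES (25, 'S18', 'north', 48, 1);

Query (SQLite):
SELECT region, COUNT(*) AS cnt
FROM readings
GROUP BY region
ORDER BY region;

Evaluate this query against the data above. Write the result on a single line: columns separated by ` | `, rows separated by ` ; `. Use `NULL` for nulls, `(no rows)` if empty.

east | 3 ; north | 2 ; south | 3

Partition readings by region; compute COUNT(*) within each group.
  east: ids {2, 10, 12} → COUNT(*)=3
  north: ids {1, 25} → COUNT(*)=2
  south: ids {13, 19, 21} → COUNT(*)=3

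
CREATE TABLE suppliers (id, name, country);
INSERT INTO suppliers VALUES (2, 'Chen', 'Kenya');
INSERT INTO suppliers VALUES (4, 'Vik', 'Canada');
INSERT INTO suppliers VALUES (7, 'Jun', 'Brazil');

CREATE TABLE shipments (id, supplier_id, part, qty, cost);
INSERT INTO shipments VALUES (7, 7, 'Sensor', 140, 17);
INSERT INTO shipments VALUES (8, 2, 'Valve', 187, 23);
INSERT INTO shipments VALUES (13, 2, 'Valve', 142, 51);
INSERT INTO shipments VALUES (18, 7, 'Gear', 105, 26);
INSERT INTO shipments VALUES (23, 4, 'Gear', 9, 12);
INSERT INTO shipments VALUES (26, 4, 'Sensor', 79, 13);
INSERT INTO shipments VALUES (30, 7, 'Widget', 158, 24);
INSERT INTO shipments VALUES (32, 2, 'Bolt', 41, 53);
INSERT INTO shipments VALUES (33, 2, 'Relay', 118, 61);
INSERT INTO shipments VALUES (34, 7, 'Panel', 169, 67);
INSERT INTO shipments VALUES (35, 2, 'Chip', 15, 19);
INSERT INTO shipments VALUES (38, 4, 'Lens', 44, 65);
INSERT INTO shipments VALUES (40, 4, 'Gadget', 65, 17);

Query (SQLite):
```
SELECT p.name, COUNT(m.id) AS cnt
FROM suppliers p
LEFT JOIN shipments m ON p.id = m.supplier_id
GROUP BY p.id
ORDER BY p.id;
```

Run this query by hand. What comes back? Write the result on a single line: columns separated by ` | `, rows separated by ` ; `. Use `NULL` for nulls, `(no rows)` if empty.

Chen | 5 ; Vik | 4 ; Jun | 4

LEFT JOIN keeps every suppliers row; unmatched ones get NULL for shipments columns.
Group by suppliers.id and compute COUNT(m.id). COUNT(col) of an all-NULL group is 0.
  2: ids {8, 13, 32, 33, 35} → COUNT(m.id)=5
  4: ids {23, 26, 38, 40} → COUNT(m.id)=4
  7: ids {7, 18, 30, 34} → COUNT(m.id)=4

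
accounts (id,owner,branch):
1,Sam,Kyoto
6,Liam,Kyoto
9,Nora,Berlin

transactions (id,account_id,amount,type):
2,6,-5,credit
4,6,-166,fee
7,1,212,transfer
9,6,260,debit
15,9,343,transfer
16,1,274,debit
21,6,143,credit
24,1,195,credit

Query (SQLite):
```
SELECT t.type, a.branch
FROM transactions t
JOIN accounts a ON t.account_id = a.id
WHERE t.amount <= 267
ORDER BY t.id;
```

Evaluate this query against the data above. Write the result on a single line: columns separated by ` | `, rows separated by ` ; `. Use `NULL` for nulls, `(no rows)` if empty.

Each transactions row matches the accounts row where account_id = accounts.id.
Then keep rows with t.amount <= 267.

credit | Kyoto ; fee | Kyoto ; transfer | Kyoto ; debit | Kyoto ; credit | Kyoto ; credit | Kyoto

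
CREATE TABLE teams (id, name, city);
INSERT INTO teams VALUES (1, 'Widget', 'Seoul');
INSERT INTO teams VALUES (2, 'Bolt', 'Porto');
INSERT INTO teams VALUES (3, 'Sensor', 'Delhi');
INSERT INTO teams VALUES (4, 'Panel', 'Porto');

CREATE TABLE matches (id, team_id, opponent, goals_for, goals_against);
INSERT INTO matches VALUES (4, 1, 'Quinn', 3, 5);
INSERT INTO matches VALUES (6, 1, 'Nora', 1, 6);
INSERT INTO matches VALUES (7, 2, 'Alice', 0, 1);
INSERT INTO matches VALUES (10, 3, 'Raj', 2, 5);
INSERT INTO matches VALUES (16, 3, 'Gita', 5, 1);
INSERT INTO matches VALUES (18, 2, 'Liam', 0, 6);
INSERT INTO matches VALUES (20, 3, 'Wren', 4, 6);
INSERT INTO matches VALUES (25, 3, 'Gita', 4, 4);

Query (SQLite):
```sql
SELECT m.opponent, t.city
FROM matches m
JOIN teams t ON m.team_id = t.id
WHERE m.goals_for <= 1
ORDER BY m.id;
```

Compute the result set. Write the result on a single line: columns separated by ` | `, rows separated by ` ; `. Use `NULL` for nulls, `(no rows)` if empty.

Each matches row matches the teams row where team_id = teams.id.
Then keep rows with m.goals_for <= 1.

Nora | Seoul ; Alice | Porto ; Liam | Porto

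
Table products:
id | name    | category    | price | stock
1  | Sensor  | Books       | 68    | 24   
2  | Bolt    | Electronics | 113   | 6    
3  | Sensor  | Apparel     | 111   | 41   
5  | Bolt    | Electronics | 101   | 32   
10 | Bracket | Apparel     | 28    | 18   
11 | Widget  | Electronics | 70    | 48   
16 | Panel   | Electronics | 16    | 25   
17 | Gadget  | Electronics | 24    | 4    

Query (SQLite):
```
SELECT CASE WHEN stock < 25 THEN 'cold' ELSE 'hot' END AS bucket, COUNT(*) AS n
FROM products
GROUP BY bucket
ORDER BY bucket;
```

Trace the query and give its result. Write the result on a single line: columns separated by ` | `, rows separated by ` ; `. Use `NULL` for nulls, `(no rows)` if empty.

Bucket rows by stock < 25 → 'cold' else 'hot'; count each bucket.

cold | 4 ; hot | 4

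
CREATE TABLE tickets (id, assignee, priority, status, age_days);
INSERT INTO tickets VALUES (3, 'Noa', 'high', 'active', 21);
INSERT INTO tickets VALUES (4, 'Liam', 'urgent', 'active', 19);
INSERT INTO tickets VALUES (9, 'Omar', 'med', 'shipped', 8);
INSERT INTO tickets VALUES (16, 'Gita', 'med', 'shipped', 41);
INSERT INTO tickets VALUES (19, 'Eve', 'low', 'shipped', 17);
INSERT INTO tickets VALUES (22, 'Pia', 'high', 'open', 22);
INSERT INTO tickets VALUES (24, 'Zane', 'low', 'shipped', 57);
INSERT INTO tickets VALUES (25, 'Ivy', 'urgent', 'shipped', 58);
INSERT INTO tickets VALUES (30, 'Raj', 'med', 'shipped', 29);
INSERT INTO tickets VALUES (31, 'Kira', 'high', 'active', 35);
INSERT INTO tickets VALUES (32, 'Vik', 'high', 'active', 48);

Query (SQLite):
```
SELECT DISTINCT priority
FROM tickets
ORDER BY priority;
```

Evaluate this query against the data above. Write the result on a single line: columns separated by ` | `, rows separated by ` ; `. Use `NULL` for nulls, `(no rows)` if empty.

Collect distinct priority values from tickets.

high ; low ; med ; urgent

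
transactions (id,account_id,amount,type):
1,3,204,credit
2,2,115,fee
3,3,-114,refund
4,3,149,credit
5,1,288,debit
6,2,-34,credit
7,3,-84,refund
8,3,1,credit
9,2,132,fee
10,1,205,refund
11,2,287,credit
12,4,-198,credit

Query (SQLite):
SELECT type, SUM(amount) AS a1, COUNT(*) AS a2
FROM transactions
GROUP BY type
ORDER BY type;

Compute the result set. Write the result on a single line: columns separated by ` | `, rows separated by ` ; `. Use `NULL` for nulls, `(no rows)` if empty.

Group transactions by type.
Per group compute: SUM(amount), COUNT(*).
  credit: ids {1, 4, 6, 8, 11, 12} → SUM(amount)=409, COUNT(*)=6
  debit: ids {5} → SUM(amount)=288, COUNT(*)=1
  fee: ids {2, 9} → SUM(amount)=247, COUNT(*)=2
  refund: ids {3, 7, 10} → SUM(amount)=7, COUNT(*)=3

credit | 409 | 6 ; debit | 288 | 1 ; fee | 247 | 2 ; refund | 7 | 3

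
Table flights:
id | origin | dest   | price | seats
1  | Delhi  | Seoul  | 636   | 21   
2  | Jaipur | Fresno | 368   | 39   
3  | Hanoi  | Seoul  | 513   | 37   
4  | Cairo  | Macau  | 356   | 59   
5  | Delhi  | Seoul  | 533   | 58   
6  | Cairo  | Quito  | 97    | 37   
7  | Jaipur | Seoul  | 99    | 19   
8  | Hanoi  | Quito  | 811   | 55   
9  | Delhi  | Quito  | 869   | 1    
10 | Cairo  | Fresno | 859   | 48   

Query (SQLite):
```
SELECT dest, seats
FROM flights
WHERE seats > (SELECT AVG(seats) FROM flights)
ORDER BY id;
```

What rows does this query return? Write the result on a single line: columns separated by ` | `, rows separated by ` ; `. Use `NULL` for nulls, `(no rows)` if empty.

Scalar subquery: AVG(seats) over all flights rows = 37.4.
Keep rows where seats > that value.

Fresno | 39 ; Macau | 59 ; Seoul | 58 ; Quito | 55 ; Fresno | 48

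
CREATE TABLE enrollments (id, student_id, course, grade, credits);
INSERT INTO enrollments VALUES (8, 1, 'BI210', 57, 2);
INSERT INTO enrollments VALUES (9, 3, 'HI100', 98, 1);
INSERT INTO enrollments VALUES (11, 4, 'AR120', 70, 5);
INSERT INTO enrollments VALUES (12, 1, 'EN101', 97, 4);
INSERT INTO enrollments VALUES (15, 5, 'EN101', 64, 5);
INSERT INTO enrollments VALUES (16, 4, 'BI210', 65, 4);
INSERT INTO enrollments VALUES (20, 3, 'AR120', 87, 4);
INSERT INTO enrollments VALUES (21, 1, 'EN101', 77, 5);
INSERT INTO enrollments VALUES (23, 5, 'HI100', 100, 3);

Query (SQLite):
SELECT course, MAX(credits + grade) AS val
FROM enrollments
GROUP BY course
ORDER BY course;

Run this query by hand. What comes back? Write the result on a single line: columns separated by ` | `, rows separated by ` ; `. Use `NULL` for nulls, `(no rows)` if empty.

For each row compute credits + grade.
Group by course; take MAX of the expression per group.
  AR120: ids {11, 20} → MAX(credits + grade)=91
  BI210: ids {8, 16} → MAX(credits + grade)=69
  EN101: ids {12, 15, 21} → MAX(credits + grade)=101
  HI100: ids {9, 23} → MAX(credits + grade)=103

AR120 | 91 ; BI210 | 69 ; EN101 | 101 ; HI100 | 103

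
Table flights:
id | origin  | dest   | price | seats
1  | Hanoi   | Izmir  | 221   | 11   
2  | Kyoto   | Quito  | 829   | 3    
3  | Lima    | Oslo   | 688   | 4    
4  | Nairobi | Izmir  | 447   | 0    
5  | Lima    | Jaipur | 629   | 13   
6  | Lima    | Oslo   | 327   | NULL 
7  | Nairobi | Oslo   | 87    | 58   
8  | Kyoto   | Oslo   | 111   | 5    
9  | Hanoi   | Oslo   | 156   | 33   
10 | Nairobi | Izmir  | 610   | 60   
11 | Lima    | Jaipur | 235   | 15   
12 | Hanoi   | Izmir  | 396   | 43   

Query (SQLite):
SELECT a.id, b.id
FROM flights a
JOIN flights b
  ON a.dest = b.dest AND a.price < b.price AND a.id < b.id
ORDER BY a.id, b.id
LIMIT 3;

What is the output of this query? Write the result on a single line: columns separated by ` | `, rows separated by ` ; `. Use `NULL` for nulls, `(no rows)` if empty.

Pairs (a,b) with same dest, a.price < b.price, a.id < b.id.
dest groups: Izmir:{1,4,10,12} Jaipur:{5,11} Oslo:{3,6,7,8,9} Quito:{2}
Ordered by (a.id, b.id); first 3.

1 | 4 ; 1 | 10 ; 1 | 12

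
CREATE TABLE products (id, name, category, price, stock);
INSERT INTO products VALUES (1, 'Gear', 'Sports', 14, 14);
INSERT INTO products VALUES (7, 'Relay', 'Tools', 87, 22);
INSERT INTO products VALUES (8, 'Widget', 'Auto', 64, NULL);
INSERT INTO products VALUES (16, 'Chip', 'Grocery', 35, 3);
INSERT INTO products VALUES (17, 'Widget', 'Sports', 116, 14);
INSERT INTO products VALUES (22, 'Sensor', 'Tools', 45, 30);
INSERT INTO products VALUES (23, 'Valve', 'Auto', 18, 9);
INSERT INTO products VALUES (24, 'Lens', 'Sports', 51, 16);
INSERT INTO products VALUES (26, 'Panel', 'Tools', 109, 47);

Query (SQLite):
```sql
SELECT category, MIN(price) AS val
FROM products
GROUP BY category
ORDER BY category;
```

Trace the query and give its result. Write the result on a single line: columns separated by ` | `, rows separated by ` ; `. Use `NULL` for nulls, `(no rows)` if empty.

Partition products by category; compute MIN(price) within each group.
  Auto: ids {8, 23} → MIN(price)=18
  Grocery: ids {16} → MIN(price)=35
  Sports: ids {1, 17, 24} → MIN(price)=14
  Tools: ids {7, 22, 26} → MIN(price)=45

Auto | 18 ; Grocery | 35 ; Sports | 14 ; Tools | 45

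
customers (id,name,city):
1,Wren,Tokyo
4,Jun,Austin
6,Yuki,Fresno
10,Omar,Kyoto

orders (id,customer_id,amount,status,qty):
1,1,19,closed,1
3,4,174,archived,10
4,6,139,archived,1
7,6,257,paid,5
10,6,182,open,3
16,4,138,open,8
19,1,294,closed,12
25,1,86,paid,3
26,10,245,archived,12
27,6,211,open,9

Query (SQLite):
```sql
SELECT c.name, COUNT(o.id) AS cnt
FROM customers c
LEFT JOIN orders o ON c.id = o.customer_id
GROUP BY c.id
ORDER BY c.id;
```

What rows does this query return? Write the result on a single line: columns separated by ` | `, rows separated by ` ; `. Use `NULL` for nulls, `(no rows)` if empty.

Wren | 3 ; Jun | 2 ; Yuki | 4 ; Omar | 1

LEFT JOIN keeps every customers row; unmatched ones get NULL for orders columns.
Group by customers.id and compute COUNT(o.id). COUNT(col) of an all-NULL group is 0.
  1: ids {1, 19, 25} → COUNT(o.id)=3
  4: ids {3, 16} → COUNT(o.id)=2
  6: ids {4, 7, 10, 27} → COUNT(o.id)=4
  10: ids {26} → COUNT(o.id)=1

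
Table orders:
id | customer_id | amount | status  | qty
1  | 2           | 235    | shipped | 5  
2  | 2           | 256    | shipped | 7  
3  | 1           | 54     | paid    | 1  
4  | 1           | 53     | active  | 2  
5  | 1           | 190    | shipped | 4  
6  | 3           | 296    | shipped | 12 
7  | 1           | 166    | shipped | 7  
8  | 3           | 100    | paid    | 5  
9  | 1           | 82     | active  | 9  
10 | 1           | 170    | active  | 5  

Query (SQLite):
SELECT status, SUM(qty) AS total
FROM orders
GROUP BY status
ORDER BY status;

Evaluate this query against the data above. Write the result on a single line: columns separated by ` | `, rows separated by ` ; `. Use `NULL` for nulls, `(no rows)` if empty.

Partition orders by status; compute SUM(qty) within each group.
  active: ids {4, 9, 10} → SUM(qty)=16
  paid: ids {3, 8} → SUM(qty)=6
  shipped: ids {1, 2, 5, 6, 7} → SUM(qty)=35

active | 16 ; paid | 6 ; shipped | 35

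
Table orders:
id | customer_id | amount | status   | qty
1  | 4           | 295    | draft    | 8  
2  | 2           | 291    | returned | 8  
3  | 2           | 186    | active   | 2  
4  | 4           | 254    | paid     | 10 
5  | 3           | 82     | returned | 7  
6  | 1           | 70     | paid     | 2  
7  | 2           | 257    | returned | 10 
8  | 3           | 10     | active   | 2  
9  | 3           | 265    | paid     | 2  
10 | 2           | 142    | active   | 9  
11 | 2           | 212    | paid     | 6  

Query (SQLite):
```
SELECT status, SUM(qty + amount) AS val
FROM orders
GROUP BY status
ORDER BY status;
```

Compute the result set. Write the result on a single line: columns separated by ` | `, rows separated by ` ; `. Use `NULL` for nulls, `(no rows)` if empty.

active | 351 ; draft | 303 ; paid | 821 ; returned | 655

For each row compute qty + amount.
Group by status; take SUM of the expression per group.
  active: ids {3, 8, 10} → SUM(qty + amount)=351
  draft: ids {1} → SUM(qty + amount)=303
  paid: ids {4, 6, 9, 11} → SUM(qty + amount)=821
  returned: ids {2, 5, 7} → SUM(qty + amount)=655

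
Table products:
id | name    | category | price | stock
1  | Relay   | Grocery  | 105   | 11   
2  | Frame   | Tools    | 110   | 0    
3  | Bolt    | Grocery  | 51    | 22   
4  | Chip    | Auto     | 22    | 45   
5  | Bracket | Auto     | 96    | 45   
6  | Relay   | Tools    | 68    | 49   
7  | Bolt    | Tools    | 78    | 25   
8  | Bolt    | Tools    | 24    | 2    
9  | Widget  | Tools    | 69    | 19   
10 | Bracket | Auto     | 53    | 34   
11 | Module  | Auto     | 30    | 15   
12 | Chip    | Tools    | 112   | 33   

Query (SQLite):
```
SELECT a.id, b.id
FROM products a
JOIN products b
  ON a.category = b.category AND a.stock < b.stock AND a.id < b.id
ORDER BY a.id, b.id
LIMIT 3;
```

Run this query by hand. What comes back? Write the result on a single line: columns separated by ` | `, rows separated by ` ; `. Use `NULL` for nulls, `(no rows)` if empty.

Pairs (a,b) with same category, a.stock < b.stock, a.id < b.id.
category groups: Auto:{4,5,10,11} Grocery:{1,3} Tools:{2,6,7,8,9,12}
Ordered by (a.id, b.id); first 3.

1 | 3 ; 2 | 6 ; 2 | 7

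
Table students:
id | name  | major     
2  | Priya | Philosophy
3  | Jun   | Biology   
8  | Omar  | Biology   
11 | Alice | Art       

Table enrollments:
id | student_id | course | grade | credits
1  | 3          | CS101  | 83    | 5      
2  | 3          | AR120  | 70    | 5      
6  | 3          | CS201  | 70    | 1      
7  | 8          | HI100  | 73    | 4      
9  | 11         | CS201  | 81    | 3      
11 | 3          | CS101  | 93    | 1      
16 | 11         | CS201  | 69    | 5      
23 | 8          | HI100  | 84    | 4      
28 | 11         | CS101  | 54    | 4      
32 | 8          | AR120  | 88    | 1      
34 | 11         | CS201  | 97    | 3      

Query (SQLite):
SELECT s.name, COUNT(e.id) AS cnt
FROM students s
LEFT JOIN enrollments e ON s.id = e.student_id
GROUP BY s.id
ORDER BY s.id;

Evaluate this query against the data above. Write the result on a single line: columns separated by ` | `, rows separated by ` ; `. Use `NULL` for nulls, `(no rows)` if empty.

Priya | 0 ; Jun | 4 ; Omar | 3 ; Alice | 4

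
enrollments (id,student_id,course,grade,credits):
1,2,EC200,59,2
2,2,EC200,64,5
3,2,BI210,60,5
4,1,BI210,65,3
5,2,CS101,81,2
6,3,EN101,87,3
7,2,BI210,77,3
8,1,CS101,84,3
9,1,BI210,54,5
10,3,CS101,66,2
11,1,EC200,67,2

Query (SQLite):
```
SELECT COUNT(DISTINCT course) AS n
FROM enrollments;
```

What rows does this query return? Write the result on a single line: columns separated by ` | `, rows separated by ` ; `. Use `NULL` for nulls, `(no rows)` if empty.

4

Count distinct non-NULL course values.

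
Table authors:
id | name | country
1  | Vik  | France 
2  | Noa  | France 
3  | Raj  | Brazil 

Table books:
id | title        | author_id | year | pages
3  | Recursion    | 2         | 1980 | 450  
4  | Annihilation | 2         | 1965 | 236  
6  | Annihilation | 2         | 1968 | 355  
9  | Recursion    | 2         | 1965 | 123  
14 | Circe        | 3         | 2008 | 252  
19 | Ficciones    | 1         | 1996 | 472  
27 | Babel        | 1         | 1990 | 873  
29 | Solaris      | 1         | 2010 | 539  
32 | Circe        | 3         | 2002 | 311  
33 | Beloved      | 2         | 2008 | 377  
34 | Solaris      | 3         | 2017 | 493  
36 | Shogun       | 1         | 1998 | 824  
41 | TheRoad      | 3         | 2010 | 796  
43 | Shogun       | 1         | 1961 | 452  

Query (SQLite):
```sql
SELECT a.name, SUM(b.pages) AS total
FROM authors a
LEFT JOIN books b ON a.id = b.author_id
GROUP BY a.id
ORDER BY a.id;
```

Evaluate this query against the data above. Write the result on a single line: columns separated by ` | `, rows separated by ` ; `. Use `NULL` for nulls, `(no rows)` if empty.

Vik | 3160 ; Noa | 1541 ; Raj | 1852

LEFT JOIN keeps every authors row; unmatched ones get NULL for books columns.
Group by authors.id and compute SUM(b.pages). SUM over an all-NULL group is NULL.
  1: ids {19, 27, 29, 36, 43} → SUM(b.pages)=3160
  2: ids {3, 4, 6, 9, 33} → SUM(b.pages)=1541
  3: ids {14, 32, 34, 41} → SUM(b.pages)=1852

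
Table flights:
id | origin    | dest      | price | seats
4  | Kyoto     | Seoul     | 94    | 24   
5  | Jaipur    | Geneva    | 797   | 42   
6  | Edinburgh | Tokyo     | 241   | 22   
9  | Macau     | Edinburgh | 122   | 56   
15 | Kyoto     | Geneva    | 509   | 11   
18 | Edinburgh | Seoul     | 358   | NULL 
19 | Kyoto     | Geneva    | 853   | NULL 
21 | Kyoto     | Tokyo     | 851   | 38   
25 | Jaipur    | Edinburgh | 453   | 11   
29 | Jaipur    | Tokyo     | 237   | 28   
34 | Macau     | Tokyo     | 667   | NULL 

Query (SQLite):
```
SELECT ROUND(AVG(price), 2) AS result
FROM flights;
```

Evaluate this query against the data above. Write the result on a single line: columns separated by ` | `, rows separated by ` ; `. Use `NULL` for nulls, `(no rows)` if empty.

471.09

All price values: [94, 797, 241, 122, 509, 358, 853, 851, 453, 237, 667].
AVG = 5182 / 11 (rounded to 2 dp).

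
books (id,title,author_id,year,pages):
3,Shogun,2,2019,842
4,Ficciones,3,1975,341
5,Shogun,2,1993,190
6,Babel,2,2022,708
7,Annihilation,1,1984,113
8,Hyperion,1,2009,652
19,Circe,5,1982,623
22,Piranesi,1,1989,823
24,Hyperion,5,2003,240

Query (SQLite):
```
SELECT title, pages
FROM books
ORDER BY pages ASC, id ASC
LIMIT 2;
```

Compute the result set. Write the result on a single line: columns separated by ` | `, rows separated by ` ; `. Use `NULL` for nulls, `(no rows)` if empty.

Sort by pages asc, tiebreak id asc: (113, id=7), (190, id=5), (240, id=24), (341, id=4), (623, id=19) …. Take first 2.

Annihilation | 113 ; Shogun | 190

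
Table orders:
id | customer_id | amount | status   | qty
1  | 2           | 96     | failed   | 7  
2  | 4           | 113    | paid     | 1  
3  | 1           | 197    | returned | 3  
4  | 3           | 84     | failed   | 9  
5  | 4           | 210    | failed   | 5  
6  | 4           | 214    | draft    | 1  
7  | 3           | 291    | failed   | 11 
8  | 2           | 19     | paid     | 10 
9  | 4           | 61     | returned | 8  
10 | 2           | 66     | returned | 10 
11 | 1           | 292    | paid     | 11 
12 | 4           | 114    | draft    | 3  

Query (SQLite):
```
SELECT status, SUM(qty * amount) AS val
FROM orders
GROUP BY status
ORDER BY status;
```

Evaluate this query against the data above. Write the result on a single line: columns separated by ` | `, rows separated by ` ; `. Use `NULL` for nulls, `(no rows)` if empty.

For each row compute qty * amount.
Group by status; take SUM of the expression per group.
  draft: ids {6, 12} → SUM(qty * amount)=556
  failed: ids {1, 4, 5, 7} → SUM(qty * amount)=5679
  paid: ids {2, 8, 11} → SUM(qty * amount)=3515
  returned: ids {3, 9, 10} → SUM(qty * amount)=1739

draft | 556 ; failed | 5679 ; paid | 3515 ; returned | 1739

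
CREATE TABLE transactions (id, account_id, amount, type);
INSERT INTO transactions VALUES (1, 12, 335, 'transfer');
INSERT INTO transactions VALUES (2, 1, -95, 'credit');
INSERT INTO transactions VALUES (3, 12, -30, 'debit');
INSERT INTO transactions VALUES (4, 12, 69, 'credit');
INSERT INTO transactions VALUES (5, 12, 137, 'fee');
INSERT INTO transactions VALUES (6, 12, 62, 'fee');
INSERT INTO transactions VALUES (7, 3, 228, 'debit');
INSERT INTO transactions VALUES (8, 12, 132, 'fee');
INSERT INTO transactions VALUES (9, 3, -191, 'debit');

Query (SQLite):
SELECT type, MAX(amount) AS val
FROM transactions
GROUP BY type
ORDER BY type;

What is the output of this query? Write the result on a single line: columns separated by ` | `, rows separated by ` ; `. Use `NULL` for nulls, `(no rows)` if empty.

credit | 69 ; debit | 228 ; fee | 137 ; transfer | 335

Partition transactions by type; compute MAX(amount) within each group.
  credit: ids {2, 4} → MAX(amount)=69
  debit: ids {3, 7, 9} → MAX(amount)=228
  fee: ids {5, 6, 8} → MAX(amount)=137
  transfer: ids {1} → MAX(amount)=335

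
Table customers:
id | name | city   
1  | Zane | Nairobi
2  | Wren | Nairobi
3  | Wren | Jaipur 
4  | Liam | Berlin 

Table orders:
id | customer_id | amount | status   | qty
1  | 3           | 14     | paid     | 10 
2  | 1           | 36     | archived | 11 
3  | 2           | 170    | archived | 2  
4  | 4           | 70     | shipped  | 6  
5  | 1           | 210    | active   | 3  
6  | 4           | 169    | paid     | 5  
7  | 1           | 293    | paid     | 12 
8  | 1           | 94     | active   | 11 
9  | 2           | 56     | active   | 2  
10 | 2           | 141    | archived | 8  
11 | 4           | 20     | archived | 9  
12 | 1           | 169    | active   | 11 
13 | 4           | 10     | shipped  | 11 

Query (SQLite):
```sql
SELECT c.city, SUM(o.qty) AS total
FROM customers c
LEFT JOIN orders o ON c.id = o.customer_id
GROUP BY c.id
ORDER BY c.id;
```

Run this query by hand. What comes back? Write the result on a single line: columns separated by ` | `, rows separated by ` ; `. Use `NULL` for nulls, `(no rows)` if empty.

Nairobi | 48 ; Nairobi | 12 ; Jaipur | 10 ; Berlin | 31

LEFT JOIN keeps every customers row; unmatched ones get NULL for orders columns.
Group by customers.id and compute SUM(o.qty). SUM over an all-NULL group is NULL.
  1: ids {2, 5, 7, 8, 12} → SUM(o.qty)=48
  2: ids {3, 9, 10} → SUM(o.qty)=12
  3: ids {1} → SUM(o.qty)=10
  4: ids {4, 6, 11, 13} → SUM(o.qty)=31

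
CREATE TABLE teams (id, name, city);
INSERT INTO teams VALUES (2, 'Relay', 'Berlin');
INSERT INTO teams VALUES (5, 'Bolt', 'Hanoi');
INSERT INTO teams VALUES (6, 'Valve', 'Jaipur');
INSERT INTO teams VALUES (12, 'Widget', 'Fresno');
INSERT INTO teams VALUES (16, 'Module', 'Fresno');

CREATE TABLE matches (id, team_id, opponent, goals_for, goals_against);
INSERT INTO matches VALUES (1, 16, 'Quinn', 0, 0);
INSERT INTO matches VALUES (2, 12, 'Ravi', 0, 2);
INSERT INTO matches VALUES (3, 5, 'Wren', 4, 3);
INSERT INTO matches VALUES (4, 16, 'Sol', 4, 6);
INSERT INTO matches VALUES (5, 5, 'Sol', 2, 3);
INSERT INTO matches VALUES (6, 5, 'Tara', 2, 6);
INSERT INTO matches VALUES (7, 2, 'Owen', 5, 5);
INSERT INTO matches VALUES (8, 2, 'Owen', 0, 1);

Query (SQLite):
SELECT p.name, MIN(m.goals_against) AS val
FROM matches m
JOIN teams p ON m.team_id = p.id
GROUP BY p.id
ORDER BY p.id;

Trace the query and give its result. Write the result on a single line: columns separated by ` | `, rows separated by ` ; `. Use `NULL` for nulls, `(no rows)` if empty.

Join each matches row to its teams via team_id.
Group joined rows by teams.id; compute MIN(m.goals_against) per group.
  2: ids {7, 8} → MIN(m.goals_against)=1
  5: ids {3, 5, 6} → MIN(m.goals_against)=3
  12: ids {2} → MIN(m.goals_against)=2
  16: ids {1, 4} → MIN(m.goals_against)=0

Relay | 1 ; Bolt | 3 ; Widget | 2 ; Module | 0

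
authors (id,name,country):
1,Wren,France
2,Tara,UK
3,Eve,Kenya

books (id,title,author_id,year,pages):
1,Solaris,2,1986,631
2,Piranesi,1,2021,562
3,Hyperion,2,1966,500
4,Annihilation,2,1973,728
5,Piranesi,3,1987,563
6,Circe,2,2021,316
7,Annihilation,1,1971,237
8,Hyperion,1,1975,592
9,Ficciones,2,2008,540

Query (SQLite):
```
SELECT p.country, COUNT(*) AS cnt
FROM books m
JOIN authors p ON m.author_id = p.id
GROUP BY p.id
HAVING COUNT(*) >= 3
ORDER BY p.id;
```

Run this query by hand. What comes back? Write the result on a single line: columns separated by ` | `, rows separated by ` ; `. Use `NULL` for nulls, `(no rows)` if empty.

Join each books row to its authors via author_id.
Group joined rows by authors.id; compute COUNT(*) per group.
HAVING: keep groups with count ≥ 3.
  1: ids {2, 7, 8} → COUNT(*)=3
  2: ids {1, 3, 4, 6, 9} → COUNT(*)=5
  3: ids {5} → COUNT(*)=1

France | 3 ; UK | 5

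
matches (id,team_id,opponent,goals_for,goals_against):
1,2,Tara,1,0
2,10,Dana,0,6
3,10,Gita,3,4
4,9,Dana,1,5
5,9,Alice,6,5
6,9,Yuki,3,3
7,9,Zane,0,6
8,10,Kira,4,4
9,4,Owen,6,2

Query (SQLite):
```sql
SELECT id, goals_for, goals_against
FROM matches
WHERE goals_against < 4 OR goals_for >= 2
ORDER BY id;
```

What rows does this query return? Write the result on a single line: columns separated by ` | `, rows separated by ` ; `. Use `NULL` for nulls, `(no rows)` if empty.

goals_against < 4: ids {1, 6, 9}
goals_for >= 2: ids {3, 5, 6, 8, 9}
Combine with OR.

1 | 1 | 0 ; 3 | 3 | 4 ; 5 | 6 | 5 ; 6 | 3 | 3 ; 8 | 4 | 4 ; 9 | 6 | 2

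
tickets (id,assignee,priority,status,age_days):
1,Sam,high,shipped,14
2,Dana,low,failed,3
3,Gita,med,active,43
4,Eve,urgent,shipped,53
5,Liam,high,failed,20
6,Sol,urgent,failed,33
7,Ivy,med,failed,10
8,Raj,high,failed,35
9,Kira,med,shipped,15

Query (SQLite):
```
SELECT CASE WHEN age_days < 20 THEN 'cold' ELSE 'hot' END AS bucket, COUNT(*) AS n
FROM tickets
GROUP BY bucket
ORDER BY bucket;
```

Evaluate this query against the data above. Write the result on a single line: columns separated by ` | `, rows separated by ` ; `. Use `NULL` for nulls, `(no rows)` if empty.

Bucket rows by age_days < 20 → 'cold' else 'hot'; count each bucket.

cold | 4 ; hot | 5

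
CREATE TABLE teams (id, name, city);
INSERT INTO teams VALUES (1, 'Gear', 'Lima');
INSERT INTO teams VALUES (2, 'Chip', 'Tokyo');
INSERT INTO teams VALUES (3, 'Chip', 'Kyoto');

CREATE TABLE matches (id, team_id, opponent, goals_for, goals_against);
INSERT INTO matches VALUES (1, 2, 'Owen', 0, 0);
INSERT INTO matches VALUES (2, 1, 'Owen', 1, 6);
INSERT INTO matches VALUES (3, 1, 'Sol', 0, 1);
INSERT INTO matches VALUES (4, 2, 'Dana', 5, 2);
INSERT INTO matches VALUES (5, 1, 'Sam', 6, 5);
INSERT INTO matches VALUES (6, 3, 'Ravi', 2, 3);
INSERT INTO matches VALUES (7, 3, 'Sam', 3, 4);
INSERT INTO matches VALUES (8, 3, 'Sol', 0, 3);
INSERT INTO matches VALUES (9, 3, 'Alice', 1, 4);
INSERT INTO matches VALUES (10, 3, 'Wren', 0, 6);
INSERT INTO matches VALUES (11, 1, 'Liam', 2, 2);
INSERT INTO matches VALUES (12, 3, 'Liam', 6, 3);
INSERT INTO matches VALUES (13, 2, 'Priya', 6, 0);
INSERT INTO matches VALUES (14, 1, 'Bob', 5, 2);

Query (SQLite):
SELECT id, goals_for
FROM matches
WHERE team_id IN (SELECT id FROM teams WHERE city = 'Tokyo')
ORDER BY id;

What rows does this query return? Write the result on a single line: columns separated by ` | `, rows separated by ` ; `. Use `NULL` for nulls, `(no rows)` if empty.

1 | 0 ; 4 | 5 ; 13 | 6

Inner query: teams.id where city = 'Tokyo'.
Outer: keep matches rows whose team_id is in that set.
Inner query → {2}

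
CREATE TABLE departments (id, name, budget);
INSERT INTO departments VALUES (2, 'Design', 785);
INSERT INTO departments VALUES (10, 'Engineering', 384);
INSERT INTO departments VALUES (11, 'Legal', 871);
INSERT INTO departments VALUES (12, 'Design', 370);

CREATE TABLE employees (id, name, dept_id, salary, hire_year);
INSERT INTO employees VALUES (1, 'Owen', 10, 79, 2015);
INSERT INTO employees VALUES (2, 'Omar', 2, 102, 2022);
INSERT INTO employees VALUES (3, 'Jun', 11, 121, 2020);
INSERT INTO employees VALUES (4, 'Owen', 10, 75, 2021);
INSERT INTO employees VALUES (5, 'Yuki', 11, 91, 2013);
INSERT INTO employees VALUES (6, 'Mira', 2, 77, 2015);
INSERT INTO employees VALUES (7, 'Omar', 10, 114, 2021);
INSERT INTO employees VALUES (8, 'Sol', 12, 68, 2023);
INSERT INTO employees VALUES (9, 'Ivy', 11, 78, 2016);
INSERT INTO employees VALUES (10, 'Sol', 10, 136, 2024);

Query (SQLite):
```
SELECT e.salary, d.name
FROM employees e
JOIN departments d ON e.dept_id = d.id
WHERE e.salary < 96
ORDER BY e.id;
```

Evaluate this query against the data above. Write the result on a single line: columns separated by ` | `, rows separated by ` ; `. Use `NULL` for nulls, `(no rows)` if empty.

79 | Engineering ; 75 | Engineering ; 91 | Legal ; 77 | Design ; 68 | Design ; 78 | Legal

Each employees row matches the departments row where dept_id = departments.id.
Then keep rows with e.salary < 96.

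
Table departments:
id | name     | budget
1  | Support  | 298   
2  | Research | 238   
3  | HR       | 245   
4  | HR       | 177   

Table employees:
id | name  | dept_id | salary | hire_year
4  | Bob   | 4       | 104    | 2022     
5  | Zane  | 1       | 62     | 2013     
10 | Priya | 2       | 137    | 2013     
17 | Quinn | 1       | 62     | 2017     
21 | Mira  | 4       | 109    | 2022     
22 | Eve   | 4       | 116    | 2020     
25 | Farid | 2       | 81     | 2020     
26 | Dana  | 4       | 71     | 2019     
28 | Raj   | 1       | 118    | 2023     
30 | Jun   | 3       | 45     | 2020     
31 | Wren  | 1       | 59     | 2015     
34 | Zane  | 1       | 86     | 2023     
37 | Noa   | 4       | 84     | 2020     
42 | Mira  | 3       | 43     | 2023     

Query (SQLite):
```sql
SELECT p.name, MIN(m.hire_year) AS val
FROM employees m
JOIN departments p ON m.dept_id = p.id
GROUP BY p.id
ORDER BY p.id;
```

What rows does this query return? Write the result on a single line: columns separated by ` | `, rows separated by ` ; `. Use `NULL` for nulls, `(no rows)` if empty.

Join each employees row to its departments via dept_id.
Group joined rows by departments.id; compute MIN(m.hire_year) per group.
  1: ids {5, 17, 28, 31, 34} → MIN(m.hire_year)=2013
  2: ids {10, 25} → MIN(m.hire_year)=2013
  3: ids {30, 42} → MIN(m.hire_year)=2020
  4: ids {4, 21, 22, 26, 37} → MIN(m.hire_year)=2019

Support | 2013 ; Research | 2013 ; HR | 2020 ; HR | 2019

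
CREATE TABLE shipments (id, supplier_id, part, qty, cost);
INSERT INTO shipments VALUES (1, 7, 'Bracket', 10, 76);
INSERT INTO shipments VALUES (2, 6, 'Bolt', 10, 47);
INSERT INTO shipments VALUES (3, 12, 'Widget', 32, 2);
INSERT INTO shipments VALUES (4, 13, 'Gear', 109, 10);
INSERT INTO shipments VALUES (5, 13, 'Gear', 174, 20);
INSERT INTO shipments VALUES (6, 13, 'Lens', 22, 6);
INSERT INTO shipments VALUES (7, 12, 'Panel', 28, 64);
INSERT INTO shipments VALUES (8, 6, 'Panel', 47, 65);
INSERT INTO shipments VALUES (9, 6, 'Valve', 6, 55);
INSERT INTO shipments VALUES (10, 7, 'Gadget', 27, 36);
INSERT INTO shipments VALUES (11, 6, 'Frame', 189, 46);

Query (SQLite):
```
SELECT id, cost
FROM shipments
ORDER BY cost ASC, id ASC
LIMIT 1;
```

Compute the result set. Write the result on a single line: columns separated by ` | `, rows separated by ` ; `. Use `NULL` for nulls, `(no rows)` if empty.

3 | 2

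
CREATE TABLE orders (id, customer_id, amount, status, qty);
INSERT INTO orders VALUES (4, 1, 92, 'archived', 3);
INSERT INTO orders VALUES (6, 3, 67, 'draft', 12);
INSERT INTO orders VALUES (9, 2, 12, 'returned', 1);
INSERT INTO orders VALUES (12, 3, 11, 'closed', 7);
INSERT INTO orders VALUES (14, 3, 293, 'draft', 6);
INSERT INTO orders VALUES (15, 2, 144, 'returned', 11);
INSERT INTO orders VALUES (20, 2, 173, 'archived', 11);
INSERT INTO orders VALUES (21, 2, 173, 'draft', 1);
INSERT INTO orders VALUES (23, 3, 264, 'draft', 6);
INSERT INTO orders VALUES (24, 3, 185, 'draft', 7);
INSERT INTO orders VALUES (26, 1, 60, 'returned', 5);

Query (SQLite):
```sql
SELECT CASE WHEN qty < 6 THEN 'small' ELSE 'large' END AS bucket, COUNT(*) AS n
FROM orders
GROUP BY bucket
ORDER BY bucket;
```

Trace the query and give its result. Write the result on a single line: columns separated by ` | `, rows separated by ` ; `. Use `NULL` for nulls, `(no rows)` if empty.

Bucket rows by qty < 6 → 'small' else 'large'; count each bucket.

large | 7 ; small | 4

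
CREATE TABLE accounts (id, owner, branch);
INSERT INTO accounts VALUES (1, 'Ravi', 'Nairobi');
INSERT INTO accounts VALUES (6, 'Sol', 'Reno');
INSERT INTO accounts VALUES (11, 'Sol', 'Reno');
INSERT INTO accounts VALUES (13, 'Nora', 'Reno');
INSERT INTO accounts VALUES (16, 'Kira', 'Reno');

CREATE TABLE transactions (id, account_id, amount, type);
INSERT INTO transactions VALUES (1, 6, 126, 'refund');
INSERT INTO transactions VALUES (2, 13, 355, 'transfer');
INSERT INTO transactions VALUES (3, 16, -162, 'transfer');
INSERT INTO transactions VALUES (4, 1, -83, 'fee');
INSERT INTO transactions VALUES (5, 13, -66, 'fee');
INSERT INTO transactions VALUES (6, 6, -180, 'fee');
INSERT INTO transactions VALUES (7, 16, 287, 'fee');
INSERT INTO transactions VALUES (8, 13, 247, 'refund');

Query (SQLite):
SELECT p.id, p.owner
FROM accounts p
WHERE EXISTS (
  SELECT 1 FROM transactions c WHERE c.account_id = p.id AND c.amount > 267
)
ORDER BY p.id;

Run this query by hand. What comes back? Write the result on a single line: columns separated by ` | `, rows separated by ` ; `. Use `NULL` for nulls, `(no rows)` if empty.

For each accounts row, check whether any transactions with matching account_id has amount > 267.
Keep rows where that is true.

13 | Nora ; 16 | Kira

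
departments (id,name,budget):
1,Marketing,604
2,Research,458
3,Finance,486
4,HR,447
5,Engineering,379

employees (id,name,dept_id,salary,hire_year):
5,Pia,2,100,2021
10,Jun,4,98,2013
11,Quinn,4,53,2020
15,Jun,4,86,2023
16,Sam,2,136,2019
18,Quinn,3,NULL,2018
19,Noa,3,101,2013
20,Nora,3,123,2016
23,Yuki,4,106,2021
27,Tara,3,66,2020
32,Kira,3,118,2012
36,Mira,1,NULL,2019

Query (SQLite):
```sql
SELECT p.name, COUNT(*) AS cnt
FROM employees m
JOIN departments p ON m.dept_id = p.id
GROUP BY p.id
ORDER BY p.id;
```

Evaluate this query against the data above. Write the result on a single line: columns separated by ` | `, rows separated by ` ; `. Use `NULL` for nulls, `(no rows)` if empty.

Join each employees row to its departments via dept_id.
Group joined rows by departments.id; compute COUNT(*) per group.
  1: ids {36} → COUNT(*)=1
  2: ids {5, 16} → COUNT(*)=2
  3: ids {18, 19, 20, 27, 32} → COUNT(*)=5
  4: ids {10, 11, 15, 23} → COUNT(*)=4

Marketing | 1 ; Research | 2 ; Finance | 5 ; HR | 4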